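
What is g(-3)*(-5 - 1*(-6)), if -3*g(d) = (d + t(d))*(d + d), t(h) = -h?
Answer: 0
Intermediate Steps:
g(d) = 0 (g(d) = -(d - d)*(d + d)/3 = -0*2*d = -⅓*0 = 0)
g(-3)*(-5 - 1*(-6)) = 0*(-5 - 1*(-6)) = 0*(-5 + 6) = 0*1 = 0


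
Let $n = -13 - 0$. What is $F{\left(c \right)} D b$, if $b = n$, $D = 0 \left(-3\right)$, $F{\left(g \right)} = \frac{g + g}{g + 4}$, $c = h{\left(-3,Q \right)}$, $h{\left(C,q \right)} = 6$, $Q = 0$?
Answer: $0$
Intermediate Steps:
$c = 6$
$F{\left(g \right)} = \frac{2 g}{4 + g}$
$n = -13$ ($n = -13 + 0 = -13$)
$D = 0$
$b = -13$
$F{\left(c \right)} D b = 2 \cdot 6 \frac{1}{4 + 6} \cdot 0 \left(-13\right) = 2 \cdot 6 \cdot \frac{1}{10} \cdot 0 \left(-13\right) = \frac{6}{5} \cdot 0 \left(-13\right) = 0 \left(-13\right) = 0$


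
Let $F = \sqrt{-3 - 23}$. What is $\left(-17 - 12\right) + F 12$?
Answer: $-29 + 12 i \sqrt{26} \approx -29.0 + 61.188 i$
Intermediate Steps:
$F = i \sqrt{26}$ ($F = \sqrt{-26} = i \sqrt{26} \approx 5.099 i$)
$\left(-17 - 12\right) + F 12 = \left(-17 - 12\right) + i \sqrt{26} \cdot 12 = -29 + 12 i \sqrt{26}$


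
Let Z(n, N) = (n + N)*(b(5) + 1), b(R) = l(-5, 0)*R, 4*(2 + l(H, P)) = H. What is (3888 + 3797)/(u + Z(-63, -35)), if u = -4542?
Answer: -58/23 ≈ -2.5217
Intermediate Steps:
l(H, P) = -2 + H/4
b(R) = -13*R/4 (b(R) = (-2 + (1/4)*(-5))*R = (-2 - 5/4)*R = -13*R/4)
Z(n, N) = -61*N/4 - 61*n/4 (Z(n, N) = (n + N)*(-13/4*5 + 1) = (N + n)*(-65/4 + 1) = (N + n)*(-61/4) = -61*N/4 - 61*n/4)
(3888 + 3797)/(u + Z(-63, -35)) = (3888 + 3797)/(-4542 + (-61/4*(-35) - 61/4*(-63))) = 7685/(-4542 + (2135/4 + 3843/4)) = 7685/(-4542 + 2989/2) = 7685/(-6095/2) = 7685*(-2/6095) = -58/23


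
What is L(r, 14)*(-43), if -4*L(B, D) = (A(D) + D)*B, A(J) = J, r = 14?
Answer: 4214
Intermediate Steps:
L(B, D) = -B*D/2 (L(B, D) = -(D + D)*B/4 = -2*D*B/4 = -B*D/2)
L(r, 14)*(-43) = -1/2*14*14*(-43) = -98*(-43) = 4214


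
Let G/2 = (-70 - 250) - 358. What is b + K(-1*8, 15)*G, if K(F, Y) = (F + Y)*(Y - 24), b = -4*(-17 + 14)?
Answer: 85440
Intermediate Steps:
b = 12 (b = -4*(-3) = 12)
K(F, Y) = (-24 + Y)*(F + Y) (K(F, Y) = (F + Y)*(-24 + Y) = (-24 + Y)*(F + Y))
G = -1356 (G = 2*((-70 - 250) - 358) = 2*(-320 - 358) = 2*(-678) = -1356)
b + K(-1*8, 15)*G = 12 + (15² - (-24)*8 - 24*15 - 1*8*15)*(-1356) = 12 + (225 - 24*(-8) - 360 - 8*15)*(-1356) = 12 + (225 + 192 - 360 - 120)*(-1356) = 12 - 63*(-1356) = 12 + 85428 = 85440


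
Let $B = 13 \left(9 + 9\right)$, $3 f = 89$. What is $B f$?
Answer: $6942$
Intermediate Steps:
$f = \frac{89}{3}$ ($f = \frac{1}{3} \cdot 89 = \frac{89}{3} \approx 29.667$)
$B = 234$ ($B = 13 \cdot 18 = 234$)
$B f = 234 \cdot \frac{89}{3} = 6942$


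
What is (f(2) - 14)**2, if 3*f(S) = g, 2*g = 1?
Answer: 6889/36 ≈ 191.36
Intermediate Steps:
g = 1/2 (g = (1/2)*1 = 1/2 ≈ 0.50000)
f(S) = 1/6 (f(S) = (1/3)*(1/2) = 1/6)
(f(2) - 14)**2 = (1/6 - 14)**2 = (-83/6)**2 = 6889/36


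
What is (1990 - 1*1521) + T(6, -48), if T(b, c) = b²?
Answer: 505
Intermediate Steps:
(1990 - 1*1521) + T(6, -48) = (1990 - 1*1521) + 6² = (1990 - 1521) + 36 = 469 + 36 = 505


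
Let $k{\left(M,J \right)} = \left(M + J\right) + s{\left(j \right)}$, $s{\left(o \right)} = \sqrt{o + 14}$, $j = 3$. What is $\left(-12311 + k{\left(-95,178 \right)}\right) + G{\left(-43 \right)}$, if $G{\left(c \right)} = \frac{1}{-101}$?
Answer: $- \frac{1235029}{101} + \sqrt{17} \approx -12224.0$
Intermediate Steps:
$G{\left(c \right)} = - \frac{1}{101}$
$s{\left(o \right)} = \sqrt{14 + o}$
$k{\left(M,J \right)} = J + M + \sqrt{17}$ ($k{\left(M,J \right)} = \left(M + J\right) + \sqrt{14 + 3} = \left(J + M\right) + \sqrt{17} = J + M + \sqrt{17}$)
$\left(-12311 + k{\left(-95,178 \right)}\right) + G{\left(-43 \right)} = \left(-12311 + \left(178 - 95 + \sqrt{17}\right)\right) - \frac{1}{101} = \left(-12311 + \left(83 + \sqrt{17}\right)\right) - \frac{1}{101} = \left(-12228 + \sqrt{17}\right) - \frac{1}{101} = - \frac{1235029}{101} + \sqrt{17}$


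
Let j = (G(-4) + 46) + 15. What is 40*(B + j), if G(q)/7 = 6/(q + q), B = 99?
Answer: 6190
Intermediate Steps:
G(q) = 21/q (G(q) = 7*(6/(q + q)) = 7*(6/((2*q))) = 7*(6*(1/(2*q))) = 7*(3/q) = 21/q)
j = 223/4 (j = (21/(-4) + 46) + 15 = (21*(-1/4) + 46) + 15 = (-21/4 + 46) + 15 = 163/4 + 15 = 223/4 ≈ 55.750)
40*(B + j) = 40*(99 + 223/4) = 40*(619/4) = 6190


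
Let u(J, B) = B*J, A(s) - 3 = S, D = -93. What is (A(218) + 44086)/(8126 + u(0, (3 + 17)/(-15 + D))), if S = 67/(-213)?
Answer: 4695445/865419 ≈ 5.4256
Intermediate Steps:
S = -67/213 (S = 67*(-1/213) = -67/213 ≈ -0.31455)
A(s) = 572/213 (A(s) = 3 - 67/213 = 572/213)
(A(218) + 44086)/(8126 + u(0, (3 + 17)/(-15 + D))) = (572/213 + 44086)/(8126 + ((3 + 17)/(-15 - 93))*0) = 9390890/(213*(8126 + (20/(-108))*0)) = 9390890/(213*(8126 + (20*(-1/108))*0)) = 9390890/(213*(8126 - 5/27*0)) = 9390890/(213*(8126 + 0)) = (9390890/213)/8126 = (9390890/213)*(1/8126) = 4695445/865419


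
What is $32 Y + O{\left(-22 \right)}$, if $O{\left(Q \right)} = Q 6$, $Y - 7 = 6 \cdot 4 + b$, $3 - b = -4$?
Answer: $1084$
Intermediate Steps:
$b = 7$ ($b = 3 - -4 = 3 + 4 = 7$)
$Y = 38$ ($Y = 7 + \left(6 \cdot 4 + 7\right) = 7 + \left(24 + 7\right) = 7 + 31 = 38$)
$O{\left(Q \right)} = 6 Q$
$32 Y + O{\left(-22 \right)} = 32 \cdot 38 + 6 \left(-22\right) = 1216 - 132 = 1084$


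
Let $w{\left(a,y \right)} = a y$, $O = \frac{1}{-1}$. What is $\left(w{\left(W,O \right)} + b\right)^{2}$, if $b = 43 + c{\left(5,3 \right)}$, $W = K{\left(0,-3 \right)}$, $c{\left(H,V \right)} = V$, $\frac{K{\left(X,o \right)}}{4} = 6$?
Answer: $484$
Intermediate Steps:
$K{\left(X,o \right)} = 24$ ($K{\left(X,o \right)} = 4 \cdot 6 = 24$)
$O = -1$
$W = 24$
$b = 46$ ($b = 43 + 3 = 46$)
$\left(w{\left(W,O \right)} + b\right)^{2} = \left(24 \left(-1\right) + 46\right)^{2} = \left(-24 + 46\right)^{2} = 22^{2} = 484$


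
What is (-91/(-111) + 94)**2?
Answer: 110775625/12321 ≈ 8990.8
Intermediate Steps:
(-91/(-111) + 94)**2 = (-91*(-1/111) + 94)**2 = (91/111 + 94)**2 = (10525/111)**2 = 110775625/12321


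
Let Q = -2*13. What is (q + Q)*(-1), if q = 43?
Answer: -17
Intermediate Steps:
Q = -26
(q + Q)*(-1) = (43 - 26)*(-1) = 17*(-1) = -17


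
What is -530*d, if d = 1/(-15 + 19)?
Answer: -265/2 ≈ -132.50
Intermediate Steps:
d = ¼ (d = 1/4 = ¼ ≈ 0.25000)
-530*d = -530*¼ = -265/2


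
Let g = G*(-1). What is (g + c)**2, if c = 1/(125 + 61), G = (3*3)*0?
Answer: 1/34596 ≈ 2.8905e-5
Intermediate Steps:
G = 0 (G = 9*0 = 0)
g = 0 (g = 0*(-1) = 0)
c = 1/186 ≈ 0.0053763
(g + c)**2 = (0 + 1/186)**2 = (1/186)**2 = 1/34596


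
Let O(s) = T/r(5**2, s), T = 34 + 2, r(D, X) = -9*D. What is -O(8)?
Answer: 4/25 ≈ 0.16000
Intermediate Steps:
T = 36
O(s) = -4/25 (O(s) = 36/((-9*5**2)) = 36/((-9*25)) = 36/(-225) = 36*(-1/225) = -4/25)
-O(8) = -1*(-4/25) = 4/25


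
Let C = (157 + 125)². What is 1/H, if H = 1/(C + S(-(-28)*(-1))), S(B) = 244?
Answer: 79768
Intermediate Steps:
C = 79524 (C = 282² = 79524)
H = 1/79768 (H = 1/(79524 + 244) = 1/79768 ≈ 1.2536e-5)
1/H = 1/(1/79768) = 79768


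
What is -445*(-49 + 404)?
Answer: -157975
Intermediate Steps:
-445*(-49 + 404) = -445*355 = -157975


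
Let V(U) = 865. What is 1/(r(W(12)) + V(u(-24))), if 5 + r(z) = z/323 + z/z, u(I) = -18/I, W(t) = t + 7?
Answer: 17/14638 ≈ 0.0011614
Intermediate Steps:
W(t) = 7 + t
r(z) = -4 + z/323 (r(z) = -5 + (z/323 + z/z) = -5 + (z*(1/323) + 1) = -5 + (z/323 + 1) = -5 + (1 + z/323) = -4 + z/323)
1/(r(W(12)) + V(u(-24))) = 1/((-4 + (7 + 12)/323) + 865) = 1/((-4 + (1/323)*19) + 865) = 1/((-4 + 1/17) + 865) = 1/(-67/17 + 865) = 1/(14638/17) = 17/14638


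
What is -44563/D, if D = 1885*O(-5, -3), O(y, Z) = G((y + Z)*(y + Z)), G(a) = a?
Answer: -44563/120640 ≈ -0.36939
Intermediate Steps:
O(y, Z) = (Z + y)² (O(y, Z) = (y + Z)*(y + Z) = (Z + y)*(Z + y) = (Z + y)²)
D = 120640 (D = 1885*(-3 - 5)² = 1885*(-8)² = 1885*64 = 120640)
-44563/D = -44563/120640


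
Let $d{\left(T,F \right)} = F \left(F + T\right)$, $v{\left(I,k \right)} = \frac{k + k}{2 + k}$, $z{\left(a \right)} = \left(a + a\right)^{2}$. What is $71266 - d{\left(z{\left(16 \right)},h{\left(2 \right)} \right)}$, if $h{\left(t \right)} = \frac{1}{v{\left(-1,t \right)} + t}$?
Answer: $\frac{638321}{9} \approx 70925.0$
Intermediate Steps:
$z{\left(a \right)} = 4 a^{2}$ ($z{\left(a \right)} = \left(2 a\right)^{2} = 4 a^{2}$)
$v{\left(I,k \right)} = \frac{2 k}{2 + k}$
$h{\left(t \right)} = \frac{1}{t + \frac{2 t}{2 + t}}$ ($h{\left(t \right)} = \frac{1}{\frac{2 t}{2 + t} + t} = \frac{1}{t + \frac{2 t}{2 + t}}$)
$71266 - d{\left(z{\left(16 \right)},h{\left(2 \right)} \right)} = 71266 - \frac{2 + 2}{2 \left(4 + 2\right)} \left(\frac{2 + 2}{2 \left(4 + 2\right)} + 4 \cdot 16^{2}\right) = 71266 - \frac{1}{2} \cdot \frac{1}{6} \cdot 4 \left(\frac{1}{2} \cdot \frac{1}{6} \cdot 4 + 4 \cdot 256\right) = 71266 - \frac{1}{2} \cdot \frac{1}{6} \cdot 4 \left(\frac{1}{2} \cdot \frac{1}{6} \cdot 4 + 1024\right) = 71266 - \frac{\frac{1}{3} + 1024}{3} = 71266 - \frac{1}{3} \cdot \frac{3073}{3} = 71266 - \frac{3073}{9} = \frac{638321}{9}$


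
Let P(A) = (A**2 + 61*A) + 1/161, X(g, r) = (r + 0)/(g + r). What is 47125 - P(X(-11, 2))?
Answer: 614733178/13041 ≈ 47139.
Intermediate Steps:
X(g, r) = r/(g + r)
P(A) = 1/161 + A**2 + 61*A (P(A) = (A**2 + 61*A) + 1/161 = 1/161 + A**2 + 61*A)
47125 - P(X(-11, 2)) = 47125 - (1/161 + (2/(-11 + 2))**2 + 61*(2/(-11 + 2))) = 47125 - (1/161 + (2/(-9))**2 + 61*(2/(-9))) = 47125 - (1/161 + (2*(-1/9))**2 + 61*(2*(-1/9))) = 47125 - (1/161 + (-2/9)**2 + 61*(-2/9)) = 47125 - (1/161 + 4/81 - 122/9) = 47125 - 1*(-176053/13041) = 47125 + 176053/13041 = 614733178/13041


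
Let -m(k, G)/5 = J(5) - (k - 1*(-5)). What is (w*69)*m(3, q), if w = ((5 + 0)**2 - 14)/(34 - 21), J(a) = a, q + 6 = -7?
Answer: 11385/13 ≈ 875.77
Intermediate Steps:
q = -13 (q = -6 - 7 = -13)
m(k, G) = 5*k (m(k, G) = -5*(5 - (k - 1*(-5))) = -5*(5 - (k + 5)) = -5*(5 - (5 + k)) = -5*(5 + (-5 - k)) = -(-5)*k = 5*k)
w = 11/13 (w = (5**2 - 14)/13 = (25 - 14)*(1/13) = 11*(1/13) = 11/13 ≈ 0.84615)
(w*69)*m(3, q) = ((11/13)*69)*(5*3) = (759/13)*15 = 11385/13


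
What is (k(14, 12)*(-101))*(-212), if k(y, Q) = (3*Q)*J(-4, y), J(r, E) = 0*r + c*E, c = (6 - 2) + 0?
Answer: 43166592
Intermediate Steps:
c = 4 (c = 4 + 0 = 4)
J(r, E) = 4*E (J(r, E) = 0*r + 4*E = 0 + 4*E = 4*E)
k(y, Q) = 12*Q*y (k(y, Q) = (3*Q)*(4*y) = 12*Q*y)
(k(14, 12)*(-101))*(-212) = ((12*12*14)*(-101))*(-212) = (2016*(-101))*(-212) = -203616*(-212) = 43166592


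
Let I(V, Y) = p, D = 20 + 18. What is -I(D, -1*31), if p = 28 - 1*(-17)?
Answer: -45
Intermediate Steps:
D = 38
p = 45 (p = 28 + 17 = 45)
I(V, Y) = 45
-I(D, -1*31) = -1*45 = -45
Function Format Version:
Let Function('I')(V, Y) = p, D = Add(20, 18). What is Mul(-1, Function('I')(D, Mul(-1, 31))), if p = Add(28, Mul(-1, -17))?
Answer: -45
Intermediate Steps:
D = 38
p = 45 (p = Add(28, 17) = 45)
Function('I')(V, Y) = 45
Mul(-1, Function('I')(D, Mul(-1, 31))) = Mul(-1, 45) = -45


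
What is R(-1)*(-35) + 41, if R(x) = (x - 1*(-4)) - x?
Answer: -99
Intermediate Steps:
R(x) = 4 (R(x) = (x + 4) - x = (4 + x) - x = 4)
R(-1)*(-35) + 41 = 4*(-35) + 41 = -140 + 41 = -99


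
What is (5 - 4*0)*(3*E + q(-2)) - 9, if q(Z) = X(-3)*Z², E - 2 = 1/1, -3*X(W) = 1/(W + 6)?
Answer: 304/9 ≈ 33.778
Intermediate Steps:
X(W) = -1/(3*(6 + W)) (X(W) = -1/(3*(W + 6)) = -1/(3*(6 + W)))
E = 3 (E = 2 + 1/1 = 2 + 1*1 = 2 + 1 = 3)
q(Z) = -Z²/9 (q(Z) = (-1/(18 + 3*(-3)))*Z² = (-1/(18 - 9))*Z² = (-1/9)*Z² = (-1*⅑)*Z² = -Z²/9)
(5 - 4*0)*(3*E + q(-2)) - 9 = (5 - 4*0)*(3*3 - ⅑*(-2)²) - 9 = (5 + 0)*(9 - ⅑*4) - 9 = 5*(9 - 4/9) - 9 = 5*(77/9) - 9 = 385/9 - 9 = 304/9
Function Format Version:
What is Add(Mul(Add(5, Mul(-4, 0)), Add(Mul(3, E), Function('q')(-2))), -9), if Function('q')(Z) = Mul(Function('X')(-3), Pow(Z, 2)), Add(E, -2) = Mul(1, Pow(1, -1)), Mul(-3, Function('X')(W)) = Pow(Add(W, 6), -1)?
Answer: Rational(304, 9) ≈ 33.778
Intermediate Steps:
Function('X')(W) = Mul(Rational(-1, 3), Pow(Add(6, W), -1)) (Function('X')(W) = Mul(Rational(-1, 3), Pow(Add(W, 6), -1)) = Mul(Rational(-1, 3), Pow(Add(6, W), -1)))
E = 3 (E = Add(2, Mul(1, Pow(1, -1))) = Add(2, Mul(1, 1)) = Add(2, 1) = 3)
Function('q')(Z) = Mul(Rational(-1, 9), Pow(Z, 2)) (Function('q')(Z) = Mul(Mul(-1, Pow(Add(18, Mul(3, -3)), -1)), Pow(Z, 2)) = Mul(Mul(-1, Pow(Add(18, -9), -1)), Pow(Z, 2)) = Mul(Mul(-1, Pow(9, -1)), Pow(Z, 2)) = Mul(Mul(-1, Rational(1, 9)), Pow(Z, 2)) = Mul(Rational(-1, 9), Pow(Z, 2)))
Add(Mul(Add(5, Mul(-4, 0)), Add(Mul(3, E), Function('q')(-2))), -9) = Add(Mul(Add(5, Mul(-4, 0)), Add(Mul(3, 3), Mul(Rational(-1, 9), Pow(-2, 2)))), -9) = Add(Mul(Add(5, 0), Add(9, Mul(Rational(-1, 9), 4))), -9) = Add(Mul(5, Add(9, Rational(-4, 9))), -9) = Add(Mul(5, Rational(77, 9)), -9) = Add(Rational(385, 9), -9) = Rational(304, 9)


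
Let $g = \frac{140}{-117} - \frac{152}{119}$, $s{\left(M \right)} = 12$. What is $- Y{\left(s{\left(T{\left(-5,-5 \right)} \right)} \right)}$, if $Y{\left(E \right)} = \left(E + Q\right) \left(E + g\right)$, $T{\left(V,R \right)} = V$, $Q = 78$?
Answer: $- \frac{1326320}{1547} \approx -857.35$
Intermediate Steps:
$g = - \frac{34444}{13923}$ ($g = 140 \left(- \frac{1}{117}\right) - \frac{152}{119} = - \frac{140}{117} - \frac{152}{119} = - \frac{34444}{13923} \approx -2.4739$)
$Y{\left(E \right)} = \left(78 + E\right) \left(- \frac{34444}{13923} + E\right)$ ($Y{\left(E \right)} = \left(E + 78\right) \left(E - \frac{34444}{13923}\right) = \left(78 + E\right) \left(- \frac{34444}{13923} + E\right)$)
$- Y{\left(s{\left(T{\left(-5,-5 \right)} \right)} \right)} = - (- \frac{68888}{357} + 12^{2} + \frac{1051550}{13923} \cdot 12) = - (- \frac{68888}{357} + 144 + \frac{4206200}{4641}) = \left(-1\right) \frac{1326320}{1547} = - \frac{1326320}{1547}$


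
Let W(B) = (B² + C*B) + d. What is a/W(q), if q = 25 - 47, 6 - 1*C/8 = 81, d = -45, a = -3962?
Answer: -3962/13639 ≈ -0.29049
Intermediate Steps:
C = -600 (C = 48 - 8*81 = 48 - 648 = -600)
q = -22
W(B) = -45 + B² - 600*B (W(B) = (B² - 600*B) - 45 = -45 + B² - 600*B)
a/W(q) = -3962/(-45 + (-22)² - 600*(-22)) = -3962/(-45 + 484 + 13200) = -3962/13639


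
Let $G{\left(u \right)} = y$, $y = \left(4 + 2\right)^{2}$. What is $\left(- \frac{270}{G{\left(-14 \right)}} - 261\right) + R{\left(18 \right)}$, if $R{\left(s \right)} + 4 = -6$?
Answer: $- \frac{557}{2} \approx -278.5$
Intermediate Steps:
$R{\left(s \right)} = -10$ ($R{\left(s \right)} = -4 - 6 = -10$)
$y = 36$ ($y = 6^{2} = 36$)
$G{\left(u \right)} = 36$
$\left(- \frac{270}{G{\left(-14 \right)}} - 261\right) + R{\left(18 \right)} = \left(- \frac{270}{36} - 261\right) - 10 = \left(\left(-270\right) \frac{1}{36} - 261\right) - 10 = \left(- \frac{15}{2} - 261\right) - 10 = - \frac{537}{2} - 10 = - \frac{557}{2}$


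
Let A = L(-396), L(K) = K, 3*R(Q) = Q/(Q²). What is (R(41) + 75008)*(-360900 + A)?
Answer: -1111103825520/41 ≈ -2.7100e+10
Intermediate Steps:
R(Q) = 1/(3*Q) (R(Q) = (Q/(Q²))/3 = (Q/Q²)/3 = 1/(3*Q))
A = -396
(R(41) + 75008)*(-360900 + A) = ((⅓)/41 + 75008)*(-360900 - 396) = ((⅓)*(1/41) + 75008)*(-361296) = (1/123 + 75008)*(-361296) = (9225985/123)*(-361296) = -1111103825520/41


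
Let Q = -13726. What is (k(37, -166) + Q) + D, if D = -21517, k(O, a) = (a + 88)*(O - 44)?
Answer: -34697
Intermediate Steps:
k(O, a) = (-44 + O)*(88 + a) (k(O, a) = (88 + a)*(-44 + O) = (-44 + O)*(88 + a))
(k(37, -166) + Q) + D = ((-3872 - 44*(-166) + 88*37 + 37*(-166)) - 13726) - 21517 = ((-3872 + 7304 + 3256 - 6142) - 13726) - 21517 = (546 - 13726) - 21517 = -13180 - 21517 = -34697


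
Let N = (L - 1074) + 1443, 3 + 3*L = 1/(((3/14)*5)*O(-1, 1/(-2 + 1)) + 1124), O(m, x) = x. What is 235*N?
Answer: 4078659530/47163 ≈ 86480.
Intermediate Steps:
L = -47149/47163 (L = -1 + 1/(3*(((3/14)*5)/(-2 + 1) + 1124)) = -1 + 1/(3*(((3*(1/14))*5)/(-1) + 1124)) = -1 + 1/(3*(((3/14)*5)*(-1) + 1124)) = -1 + 1/(3*((15/14)*(-1) + 1124)) = -1 + 1/(3*(-15/14 + 1124)) = -1 + 1/(3*(15721/14)) = -1 + (⅓)*(14/15721) = -1 + 14/47163 = -47149/47163 ≈ -0.99970)
N = 17355998/47163 (N = (-47149/47163 - 1074) + 1443 = -50700211/47163 + 1443 = 17355998/47163 ≈ 368.00)
235*N = 235*(17355998/47163) = 4078659530/47163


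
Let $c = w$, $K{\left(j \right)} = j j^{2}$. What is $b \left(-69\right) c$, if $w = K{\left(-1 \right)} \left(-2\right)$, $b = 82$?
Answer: $-11316$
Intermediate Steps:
$K{\left(j \right)} = j^{3}$
$w = 2$ ($w = \left(-1\right)^{3} \left(-2\right) = \left(-1\right) \left(-2\right) = 2$)
$c = 2$
$b \left(-69\right) c = 82 \left(-69\right) 2 = \left(-5658\right) 2 = -11316$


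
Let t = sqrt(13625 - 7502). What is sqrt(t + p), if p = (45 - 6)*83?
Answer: sqrt(3237 + sqrt(6123)) ≈ 57.578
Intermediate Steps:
p = 3237 (p = 39*83 = 3237)
t = sqrt(6123) ≈ 78.250
sqrt(t + p) = sqrt(sqrt(6123) + 3237) = sqrt(3237 + sqrt(6123))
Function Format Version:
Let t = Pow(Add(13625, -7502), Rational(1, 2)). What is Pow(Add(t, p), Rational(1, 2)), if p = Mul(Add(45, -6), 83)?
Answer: Pow(Add(3237, Pow(6123, Rational(1, 2))), Rational(1, 2)) ≈ 57.578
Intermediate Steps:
p = 3237 (p = Mul(39, 83) = 3237)
t = Pow(6123, Rational(1, 2)) ≈ 78.250
Pow(Add(t, p), Rational(1, 2)) = Pow(Add(Pow(6123, Rational(1, 2)), 3237), Rational(1, 2)) = Pow(Add(3237, Pow(6123, Rational(1, 2))), Rational(1, 2))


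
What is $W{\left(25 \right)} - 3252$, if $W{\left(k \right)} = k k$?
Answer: $-2627$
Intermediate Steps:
$W{\left(k \right)} = k^{2}$
$W{\left(25 \right)} - 3252 = 25^{2} - 3252 = 625 - 3252 = -2627$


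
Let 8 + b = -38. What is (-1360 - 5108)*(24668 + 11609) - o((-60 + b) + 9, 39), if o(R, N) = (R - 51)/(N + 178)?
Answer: -50916800864/217 ≈ -2.3464e+8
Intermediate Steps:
b = -46 (b = -8 - 38 = -46)
o(R, N) = (-51 + R)/(178 + N)
(-1360 - 5108)*(24668 + 11609) - o((-60 + b) + 9, 39) = (-1360 - 5108)*(24668 + 11609) - (-51 + ((-60 - 46) + 9))/(178 + 39) = -6468*36277 - (-51 + (-106 + 9))/217 = -234639636 - (-51 - 97)/217 = -234639636 - (-148)/217 = -234639636 - 1*(-148/217) = -234639636 + 148/217 = -50916800864/217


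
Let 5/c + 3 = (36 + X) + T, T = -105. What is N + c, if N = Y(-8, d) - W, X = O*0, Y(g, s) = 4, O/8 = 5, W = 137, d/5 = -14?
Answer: -9581/72 ≈ -133.07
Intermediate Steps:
d = -70 (d = 5*(-14) = -70)
O = 40 (O = 8*5 = 40)
X = 0 (X = 40*0 = 0)
c = -5/72 (c = 5/(-3 + ((36 + 0) - 105)) = 5/(-3 + (36 - 105)) = 5/(-3 - 69) = 5/(-72) = 5*(-1/72) = -5/72 ≈ -0.069444)
N = -133 (N = 4 - 1*137 = 4 - 137 = -133)
N + c = -133 - 5/72 = -9581/72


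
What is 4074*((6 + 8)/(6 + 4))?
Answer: 28518/5 ≈ 5703.6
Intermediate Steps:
4074*((6 + 8)/(6 + 4)) = 4074*(14/10) = 4074*(14*(⅒)) = 4074*(7/5) = 28518/5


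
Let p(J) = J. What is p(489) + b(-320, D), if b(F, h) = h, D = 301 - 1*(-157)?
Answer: 947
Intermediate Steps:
D = 458 (D = 301 + 157 = 458)
p(489) + b(-320, D) = 489 + 458 = 947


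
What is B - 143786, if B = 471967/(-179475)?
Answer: -25806464317/179475 ≈ -1.4379e+5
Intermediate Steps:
B = -471967/179475 (B = 471967*(-1/179475) = -471967/179475 ≈ -2.6297)
B - 143786 = -471967/179475 - 143786 = -25806464317/179475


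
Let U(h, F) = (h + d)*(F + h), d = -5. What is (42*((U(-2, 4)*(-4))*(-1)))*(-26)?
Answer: 61152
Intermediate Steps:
U(h, F) = (-5 + h)*(F + h) (U(h, F) = (h - 5)*(F + h) = (-5 + h)*(F + h))
(42*((U(-2, 4)*(-4))*(-1)))*(-26) = (42*((((-2)**2 - 5*4 - 5*(-2) + 4*(-2))*(-4))*(-1)))*(-26) = (42*(((4 - 20 + 10 - 8)*(-4))*(-1)))*(-26) = (42*(-14*(-4)*(-1)))*(-26) = (42*(56*(-1)))*(-26) = (42*(-56))*(-26) = -2352*(-26) = 61152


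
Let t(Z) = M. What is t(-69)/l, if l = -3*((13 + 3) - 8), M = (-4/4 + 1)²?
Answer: 0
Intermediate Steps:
M = 0 (M = (-4*¼ + 1)² = (-1 + 1)² = 0² = 0)
l = -24 (l = -3*(16 - 8) = -3*8 = -24)
t(Z) = 0
t(-69)/l = 0/(-24) = 0*(-1/24) = 0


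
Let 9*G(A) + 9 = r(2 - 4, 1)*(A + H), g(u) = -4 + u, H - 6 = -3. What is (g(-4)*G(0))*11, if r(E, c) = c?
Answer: 176/3 ≈ 58.667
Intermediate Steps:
H = 3 (H = 6 - 3 = 3)
G(A) = -⅔ + A/9 (G(A) = -1 + (1*(A + 3))/9 = -1 + (1*(3 + A))/9 = -1 + (3 + A)/9 = -1 + (⅓ + A/9) = -⅔ + A/9)
(g(-4)*G(0))*11 = ((-4 - 4)*(-⅔ + (⅑)*0))*11 = -8*(-⅔ + 0)*11 = -8*(-⅔)*11 = (16/3)*11 = 176/3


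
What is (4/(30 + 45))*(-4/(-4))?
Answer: 4/75 ≈ 0.053333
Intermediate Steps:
(4/(30 + 45))*(-4/(-4)) = (4/75)*(-4*(-1)/4) = ((1/75)*4)*(-1*(-1)) = (4/75)*1 = 4/75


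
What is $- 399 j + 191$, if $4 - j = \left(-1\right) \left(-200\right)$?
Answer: $78395$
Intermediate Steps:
$j = -196$ ($j = 4 - \left(-1\right) \left(-200\right) = 4 - 200 = -196$)
$- 399 j + 191 = \left(-399\right) \left(-196\right) + 191 = 78204 + 191 = 78395$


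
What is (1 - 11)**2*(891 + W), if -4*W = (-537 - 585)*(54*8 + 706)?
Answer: 32010000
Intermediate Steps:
W = 319209 (W = -(-537 - 585)*(54*8 + 706)/4 = -(-561)*(432 + 706)/2 = -(-561)*1138/2 = -1/4*(-1276836) = 319209)
(1 - 11)**2*(891 + W) = (1 - 11)**2*(891 + 319209) = (-10)**2*320100 = 100*320100 = 32010000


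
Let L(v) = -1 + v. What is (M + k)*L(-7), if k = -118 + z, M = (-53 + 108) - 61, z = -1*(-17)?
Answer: 856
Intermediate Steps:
z = 17
M = -6 (M = 55 - 61 = -6)
k = -101 (k = -118 + 17 = -101)
(M + k)*L(-7) = (-6 - 101)*(-1 - 7) = -107*(-8) = 856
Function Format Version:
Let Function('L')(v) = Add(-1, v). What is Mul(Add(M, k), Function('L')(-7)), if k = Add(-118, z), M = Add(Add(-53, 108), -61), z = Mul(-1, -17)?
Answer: 856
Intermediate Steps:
z = 17
M = -6 (M = Add(55, -61) = -6)
k = -101 (k = Add(-118, 17) = -101)
Mul(Add(M, k), Function('L')(-7)) = Mul(Add(-6, -101), Add(-1, -7)) = Mul(-107, -8) = 856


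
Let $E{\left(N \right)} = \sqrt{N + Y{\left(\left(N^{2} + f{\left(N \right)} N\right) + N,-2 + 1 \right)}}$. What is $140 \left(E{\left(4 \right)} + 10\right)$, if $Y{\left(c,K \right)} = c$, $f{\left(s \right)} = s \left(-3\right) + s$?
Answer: $1400 + 280 i \sqrt{2} \approx 1400.0 + 395.98 i$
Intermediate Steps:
$f{\left(s \right)} = - 2 s$ ($f{\left(s \right)} = - 3 s + s = - 2 s$)
$E{\left(N \right)} = \sqrt{- N^{2} + 2 N}$ ($E{\left(N \right)} = \sqrt{N + \left(\left(N^{2} + - 2 N N\right) + N\right)} = \sqrt{N + \left(\left(N^{2} - 2 N^{2}\right) + N\right)} = \sqrt{N - \left(N^{2} - N\right)} = \sqrt{- N^{2} + 2 N}$)
$140 \left(E{\left(4 \right)} + 10\right) = 140 \left(\sqrt{4 \left(2 - 4\right)} + 10\right) = 140 \left(\sqrt{4 \left(-2\right)} + 10\right) = 140 \left(\sqrt{-8} + 10\right) = 140 \left(2 i \sqrt{2} + 10\right) = 140 \left(10 + 2 i \sqrt{2}\right) = 1400 + 280 i \sqrt{2}$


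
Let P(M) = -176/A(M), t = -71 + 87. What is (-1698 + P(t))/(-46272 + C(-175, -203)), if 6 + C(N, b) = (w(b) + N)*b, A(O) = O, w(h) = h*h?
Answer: 1709/8376180 ≈ 0.00020403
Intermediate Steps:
w(h) = h**2
t = 16
P(M) = -176/M
C(N, b) = -6 + b*(N + b**2) (C(N, b) = -6 + (b**2 + N)*b = -6 + (N + b**2)*b = -6 + b*(N + b**2))
(-1698 + P(t))/(-46272 + C(-175, -203)) = (-1698 - 176/16)/(-46272 + (-6 + (-203)**3 - 175*(-203))) = (-1698 - 176*1/16)/(-46272 + (-6 - 8365427 + 35525)) = (-1698 - 11)/(-46272 - 8329908) = -1709/(-8376180) = -1709*(-1/8376180) = 1709/8376180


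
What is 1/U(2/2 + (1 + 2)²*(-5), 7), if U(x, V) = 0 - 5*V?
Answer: -1/35 ≈ -0.028571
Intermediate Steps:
U(x, V) = -5*V
1/U(2/2 + (1 + 2)²*(-5), 7) = 1/(-5*7) = 1/(-35) = -1/35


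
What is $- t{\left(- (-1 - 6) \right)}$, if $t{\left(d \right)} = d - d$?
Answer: $0$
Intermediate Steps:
$t{\left(d \right)} = 0$
$- t{\left(- (-1 - 6) \right)} = \left(-1\right) 0 = 0$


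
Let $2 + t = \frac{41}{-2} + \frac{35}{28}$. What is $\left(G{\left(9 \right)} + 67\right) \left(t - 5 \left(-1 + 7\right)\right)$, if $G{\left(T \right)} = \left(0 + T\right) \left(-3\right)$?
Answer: $-2050$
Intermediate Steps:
$G{\left(T \right)} = - 3 T$ ($G{\left(T \right)} = T \left(-3\right) = - 3 T$)
$t = - \frac{85}{4}$ ($t = -2 + \left(\frac{41}{-2} + \frac{35}{28}\right) = -2 + \left(41 \left(- \frac{1}{2}\right) + 35 \cdot \frac{1}{28}\right) = -2 + \left(- \frac{41}{2} + \frac{5}{4}\right) = -2 - \frac{77}{4} = - \frac{85}{4} \approx -21.25$)
$\left(G{\left(9 \right)} + 67\right) \left(t - 5 \left(-1 + 7\right)\right) = \left(\left(-3\right) 9 + 67\right) \left(- \frac{85}{4} - 5 \left(-1 + 7\right)\right) = \left(-27 + 67\right) \left(- \frac{85}{4} - 30\right) = 40 \left(- \frac{85}{4} - 30\right) = 40 \left(- \frac{205}{4}\right) = -2050$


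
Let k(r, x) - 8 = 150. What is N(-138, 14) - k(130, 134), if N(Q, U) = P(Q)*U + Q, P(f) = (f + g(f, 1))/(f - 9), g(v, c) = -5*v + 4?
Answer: -7328/21 ≈ -348.95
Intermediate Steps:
g(v, c) = 4 - 5*v
k(r, x) = 158 (k(r, x) = 8 + 150 = 158)
P(f) = (4 - 4*f)/(-9 + f) (P(f) = (f + (4 - 5*f))/(f - 9) = (4 - 4*f)/(-9 + f))
N(Q, U) = Q + 4*U*(1 - Q)/(-9 + Q) (N(Q, U) = (4*(1 - Q)/(-9 + Q))*U + Q = 4*U*(1 - Q)/(-9 + Q) + Q = Q + 4*U*(1 - Q)/(-9 + Q))
N(-138, 14) - k(130, 134) = (-138*(-9 - 138) - 4*14*(-1 - 138))/(-9 - 138) - 1*158 = (-138*(-147) - 4*14*(-139))/(-147) - 158 = -(20286 + 7784)/147 - 158 = -1/147*28070 - 158 = -4010/21 - 158 = -7328/21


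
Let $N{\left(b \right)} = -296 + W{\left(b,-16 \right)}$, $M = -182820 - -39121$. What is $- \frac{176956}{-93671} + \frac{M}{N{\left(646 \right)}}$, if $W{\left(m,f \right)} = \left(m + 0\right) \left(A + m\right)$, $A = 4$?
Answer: $\frac{60791016395}{39304726284} \approx 1.5467$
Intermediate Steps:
$M = -143699$ ($M = -182820 + 39121 = -143699$)
$W{\left(m,f \right)} = m \left(4 + m\right)$ ($W{\left(m,f \right)} = \left(m + 0\right) \left(4 + m\right) = m \left(4 + m\right)$)
$N{\left(b \right)} = -296 + b \left(4 + b\right)$
$- \frac{176956}{-93671} + \frac{M}{N{\left(646 \right)}} = - \frac{176956}{-93671} - \frac{143699}{-296 + 646 \left(4 + 646\right)} = \left(-176956\right) \left(- \frac{1}{93671}\right) - \frac{143699}{-296 + 646 \cdot 650} = \frac{176956}{93671} - \frac{143699}{-296 + 419900} = \frac{176956}{93671} - \frac{143699}{419604} = \frac{60791016395}{39304726284}$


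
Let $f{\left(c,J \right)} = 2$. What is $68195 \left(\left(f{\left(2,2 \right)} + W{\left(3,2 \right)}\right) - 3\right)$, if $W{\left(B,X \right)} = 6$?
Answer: $340975$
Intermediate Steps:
$68195 \left(\left(f{\left(2,2 \right)} + W{\left(3,2 \right)}\right) - 3\right) = 68195 \left(\left(2 + 6\right) - 3\right) = 68195 \left(8 - 3\right) = 68195 \cdot 5 = 340975$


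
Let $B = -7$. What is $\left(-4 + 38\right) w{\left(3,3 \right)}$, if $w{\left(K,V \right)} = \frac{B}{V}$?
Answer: $- \frac{238}{3} \approx -79.333$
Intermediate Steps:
$w{\left(K,V \right)} = - \frac{7}{V}$
$\left(-4 + 38\right) w{\left(3,3 \right)} = \left(-4 + 38\right) \left(- \frac{7}{3}\right) = 34 \left(\left(-7\right) \frac{1}{3}\right) = 34 \left(- \frac{7}{3}\right) = - \frac{238}{3}$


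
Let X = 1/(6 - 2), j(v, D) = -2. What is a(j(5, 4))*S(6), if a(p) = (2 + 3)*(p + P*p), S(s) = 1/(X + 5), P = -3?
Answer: 80/21 ≈ 3.8095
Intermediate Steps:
X = ¼ (X = 1/4 = ¼ ≈ 0.25000)
S(s) = 4/21 (S(s) = 1/(¼ + 5) = 1/(21/4) = 4/21)
a(p) = -10*p (a(p) = (2 + 3)*(p - 3*p) = 5*(-2*p) = -10*p)
a(j(5, 4))*S(6) = -10*(-2)*(4/21) = 20*(4/21) = 80/21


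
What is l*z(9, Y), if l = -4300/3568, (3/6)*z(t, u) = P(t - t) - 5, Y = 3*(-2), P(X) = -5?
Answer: 5375/223 ≈ 24.103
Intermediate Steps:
Y = -6
z(t, u) = -20 (z(t, u) = 2*(-5 - 5) = 2*(-10) = -20)
l = -1075/892 (l = -4300*1/3568 = -1075/892 ≈ -1.2052)
l*z(9, Y) = -1075/892*(-20) = 5375/223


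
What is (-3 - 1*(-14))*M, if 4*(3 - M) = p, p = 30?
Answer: -99/2 ≈ -49.500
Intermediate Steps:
M = -9/2 (M = 3 - 1/4*30 = 3 - 15/2 = -9/2 ≈ -4.5000)
(-3 - 1*(-14))*M = (-3 - 1*(-14))*(-9/2) = (-3 + 14)*(-9/2) = 11*(-9/2) = -99/2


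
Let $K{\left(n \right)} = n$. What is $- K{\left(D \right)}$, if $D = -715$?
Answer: $715$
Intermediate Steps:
$- K{\left(D \right)} = \left(-1\right) \left(-715\right) = 715$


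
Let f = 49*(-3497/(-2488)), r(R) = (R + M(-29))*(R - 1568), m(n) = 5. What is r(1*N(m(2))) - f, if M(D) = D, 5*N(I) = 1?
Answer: 2804210383/62200 ≈ 45084.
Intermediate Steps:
N(I) = ⅕ (N(I) = (⅕)*1 = ⅕)
r(R) = (-1568 + R)*(-29 + R) (r(R) = (R - 29)*(R - 1568) = (-29 + R)*(-1568 + R) = (-1568 + R)*(-29 + R))
f = 171353/2488 (f = 49*(-3497*(-1/2488)) = 49*(3497/2488) = 171353/2488 ≈ 68.872)
r(1*N(m(2))) - f = (45472 + (1*(⅕))² - 1597/5) - 1*171353/2488 = (45472 + (⅕)² - 1597*⅕) - 171353/2488 = (45472 + 1/25 - 1597/5) - 171353/2488 = 1128816/25 - 171353/2488 = 2804210383/62200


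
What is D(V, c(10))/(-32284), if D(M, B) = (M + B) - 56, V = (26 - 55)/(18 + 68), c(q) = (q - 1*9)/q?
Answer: 12091/6941060 ≈ 0.0017420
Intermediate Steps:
c(q) = (-9 + q)/q (c(q) = (q - 9)/q = (-9 + q)/q)
V = -29/86 ≈ -0.33721
D(M, B) = -56 + B + M (D(M, B) = (B + M) - 56 = -56 + B + M)
D(V, c(10))/(-32284) = (-56 + (-9 + 10)/10 - 29/86)/(-32284) = (-56 + (1/10)*1 - 29/86)*(-1/32284) = (-56 + 1/10 - 29/86)*(-1/32284) = -12091/215*(-1/32284) = 12091/6941060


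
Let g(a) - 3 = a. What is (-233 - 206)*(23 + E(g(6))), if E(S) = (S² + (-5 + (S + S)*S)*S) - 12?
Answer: -660695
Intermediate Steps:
g(a) = 3 + a
E(S) = -12 + S² + S*(-5 + 2*S²) (E(S) = (S² + (-5 + (2*S)*S)*S) - 12 = (S² + (-5 + 2*S²)*S) - 12 = (S² + S*(-5 + 2*S²)) - 12 = -12 + S² + S*(-5 + 2*S²))
(-233 - 206)*(23 + E(g(6))) = (-233 - 206)*(23 + (-12 + (3 + 6)² - 5*(3 + 6) + 2*(3 + 6)³)) = -439*(23 + (-12 + 9² - 5*9 + 2*9³)) = -439*(23 + (-12 + 81 - 45 + 2*729)) = -439*(23 + (-12 + 81 - 45 + 1458)) = -439*(23 + 1482) = -439*1505 = -660695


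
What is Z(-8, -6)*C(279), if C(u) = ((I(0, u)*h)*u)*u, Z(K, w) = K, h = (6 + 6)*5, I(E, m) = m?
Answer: -10424466720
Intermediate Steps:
h = 60 (h = 12*5 = 60)
C(u) = 60*u³ (C(u) = ((u*60)*u)*u = ((60*u)*u)*u = (60*u²)*u = 60*u³)
Z(-8, -6)*C(279) = -480*279³ = -480*21717639 = -8*1303058340 = -10424466720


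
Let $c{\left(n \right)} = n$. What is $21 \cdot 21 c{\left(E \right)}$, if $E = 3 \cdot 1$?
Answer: $1323$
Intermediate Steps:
$E = 3$
$21 \cdot 21 c{\left(E \right)} = 21 \cdot 21 \cdot 3 = 441 \cdot 3 = 1323$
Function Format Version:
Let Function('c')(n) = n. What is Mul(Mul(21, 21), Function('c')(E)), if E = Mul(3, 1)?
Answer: 1323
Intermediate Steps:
E = 3
Mul(Mul(21, 21), Function('c')(E)) = Mul(Mul(21, 21), 3) = Mul(441, 3) = 1323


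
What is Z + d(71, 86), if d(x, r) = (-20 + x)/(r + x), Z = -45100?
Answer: -7080649/157 ≈ -45100.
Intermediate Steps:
d(x, r) = (-20 + x)/(r + x)
Z + d(71, 86) = -45100 + (-20 + 71)/(86 + 71) = -45100 + 51/157 = -7080649/157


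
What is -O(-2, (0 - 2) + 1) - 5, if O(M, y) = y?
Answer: -4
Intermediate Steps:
-O(-2, (0 - 2) + 1) - 5 = -((0 - 2) + 1) - 5 = -(-2 + 1) - 5 = -1*(-1) - 5 = 1 - 5 = -4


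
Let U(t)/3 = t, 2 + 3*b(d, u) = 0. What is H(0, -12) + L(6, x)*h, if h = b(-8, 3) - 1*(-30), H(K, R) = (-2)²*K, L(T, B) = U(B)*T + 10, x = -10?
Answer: -14960/3 ≈ -4986.7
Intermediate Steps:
b(d, u) = -⅔ (b(d, u) = -⅔ + (⅓)*0 = -⅔ + 0 = -⅔)
U(t) = 3*t
L(T, B) = 10 + 3*B*T (L(T, B) = (3*B)*T + 10 = 3*B*T + 10 = 10 + 3*B*T)
H(K, R) = 4*K
h = 88/3 (h = -⅔ - 1*(-30) = -⅔ + 30 = 88/3 ≈ 29.333)
H(0, -12) + L(6, x)*h = 4*0 + (10 + 3*(-10)*6)*(88/3) = 0 + (10 - 180)*(88/3) = 0 - 170*88/3 = 0 - 14960/3 = -14960/3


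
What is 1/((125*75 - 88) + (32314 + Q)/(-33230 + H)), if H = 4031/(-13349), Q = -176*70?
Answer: 443591301/4119365512481 ≈ 0.00010768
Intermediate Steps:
Q = -12320
H = -4031/13349 (H = 4031*(-1/13349) = -4031/13349 ≈ -0.30197)
1/((125*75 - 88) + (32314 + Q)/(-33230 + H)) = 1/((125*75 - 88) + (32314 - 12320)/(-33230 - 4031/13349)) = 1/((9375 - 88) + 19994/(-443591301/13349)) = 1/(9287 + 19994*(-13349/443591301)) = 1/(9287 - 266899906/443591301) = 1/(4119365512481/443591301) = 443591301/4119365512481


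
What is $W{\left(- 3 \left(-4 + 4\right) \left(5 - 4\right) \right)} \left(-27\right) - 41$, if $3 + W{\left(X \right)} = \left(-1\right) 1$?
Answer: $67$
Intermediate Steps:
$W{\left(X \right)} = -4$ ($W{\left(X \right)} = -3 - 1 = -4$)
$W{\left(- 3 \left(-4 + 4\right) \left(5 - 4\right) \right)} \left(-27\right) - 41 = \left(-4\right) \left(-27\right) - 41 = 108 - 41 = 67$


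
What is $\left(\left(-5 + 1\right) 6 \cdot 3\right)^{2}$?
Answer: $5184$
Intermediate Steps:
$\left(\left(-5 + 1\right) 6 \cdot 3\right)^{2} = \left(\left(-4\right) 6 \cdot 3\right)^{2} = \left(\left(-24\right) 3\right)^{2} = \left(-72\right)^{2} = 5184$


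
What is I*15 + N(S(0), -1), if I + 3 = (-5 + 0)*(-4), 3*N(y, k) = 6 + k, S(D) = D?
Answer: 770/3 ≈ 256.67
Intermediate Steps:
N(y, k) = 2 + k/3 (N(y, k) = (6 + k)/3 = 2 + k/3)
I = 17 (I = -3 + (-5 + 0)*(-4) = -3 - 5*(-4) = -3 + 20 = 17)
I*15 + N(S(0), -1) = 17*15 + (2 + (1/3)*(-1)) = 255 + (2 - 1/3) = 255 + 5/3 = 770/3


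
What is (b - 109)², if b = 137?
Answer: 784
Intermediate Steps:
(b - 109)² = (137 - 109)² = 28² = 784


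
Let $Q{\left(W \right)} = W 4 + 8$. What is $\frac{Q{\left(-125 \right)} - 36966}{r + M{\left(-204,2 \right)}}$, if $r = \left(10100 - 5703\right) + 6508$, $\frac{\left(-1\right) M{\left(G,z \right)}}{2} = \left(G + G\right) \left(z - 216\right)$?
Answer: $\frac{4162}{18191} \approx 0.22879$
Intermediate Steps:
$M{\left(G,z \right)} = - 4 G \left(-216 + z\right)$ ($M{\left(G,z \right)} = - 2 \left(G + G\right) \left(z - 216\right) = - 2 \cdot 2 G \left(-216 + z\right) = - 4 G \left(-216 + z\right)$)
$Q{\left(W \right)} = 8 + 4 W$ ($Q{\left(W \right)} = 4 W + 8 = 8 + 4 W$)
$r = 10905$ ($r = 4397 + 6508 = 10905$)
$\frac{Q{\left(-125 \right)} - 36966}{r + M{\left(-204,2 \right)}} = \frac{\left(8 + 4 \left(-125\right)\right) - 36966}{10905 + 4 \left(-204\right) \left(216 - 2\right)} = \frac{\left(8 - 500\right) - 36966}{10905 + 4 \left(-204\right) \left(216 - 2\right)} = \frac{-492 - 36966}{10905 + 4 \left(-204\right) 214} = - \frac{37458}{10905 - 174624} = - \frac{37458}{-163719} = \left(-37458\right) \left(- \frac{1}{163719}\right) = \frac{4162}{18191}$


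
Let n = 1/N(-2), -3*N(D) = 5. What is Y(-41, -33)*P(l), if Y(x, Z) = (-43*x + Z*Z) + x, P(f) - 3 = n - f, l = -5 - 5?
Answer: 174282/5 ≈ 34856.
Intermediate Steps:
N(D) = -5/3 (N(D) = -1/3*5 = -5/3)
n = -3/5 (n = 1/(-5/3) = -3/5 ≈ -0.60000)
l = -10
P(f) = 12/5 - f (P(f) = 3 + (-3/5 - f) = 12/5 - f)
Y(x, Z) = Z**2 - 42*x (Y(x, Z) = (-43*x + Z**2) + x = (Z**2 - 43*x) + x = Z**2 - 42*x)
Y(-41, -33)*P(l) = ((-33)**2 - 42*(-41))*(12/5 - 1*(-10)) = (1089 + 1722)*(12/5 + 10) = 2811*(62/5) = 174282/5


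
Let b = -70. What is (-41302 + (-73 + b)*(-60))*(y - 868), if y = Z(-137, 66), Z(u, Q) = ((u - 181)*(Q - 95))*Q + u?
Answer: -19883425134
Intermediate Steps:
Z(u, Q) = u + Q*(-181 + u)*(-95 + Q) (Z(u, Q) = ((-181 + u)*(-95 + Q))*Q + u = Q*(-181 + u)*(-95 + Q) + u = u + Q*(-181 + u)*(-95 + Q))
y = 608515 (y = -137 - 181*66² + 17195*66 - 137*66² - 95*66*(-137) = -137 - 181*4356 + 1134870 - 137*4356 + 858990 = -137 - 788436 + 1134870 - 596772 + 858990 = 608515)
(-41302 + (-73 + b)*(-60))*(y - 868) = (-41302 + (-73 - 70)*(-60))*(608515 - 868) = (-41302 - 143*(-60))*607647 = (-41302 + 8580)*607647 = -32722*607647 = -19883425134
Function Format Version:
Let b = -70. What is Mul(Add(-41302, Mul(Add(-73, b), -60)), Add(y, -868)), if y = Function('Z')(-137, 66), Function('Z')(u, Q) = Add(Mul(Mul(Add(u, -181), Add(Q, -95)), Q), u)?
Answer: -19883425134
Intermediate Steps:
Function('Z')(u, Q) = Add(u, Mul(Q, Add(-181, u), Add(-95, Q))) (Function('Z')(u, Q) = Add(Mul(Mul(Add(-181, u), Add(-95, Q)), Q), u) = Add(Mul(Q, Add(-181, u), Add(-95, Q)), u) = Add(u, Mul(Q, Add(-181, u), Add(-95, Q))))
y = 608515 (y = Add(-137, Mul(-181, Pow(66, 2)), Mul(17195, 66), Mul(-137, Pow(66, 2)), Mul(-95, 66, -137)) = Add(-137, Mul(-181, 4356), 1134870, Mul(-137, 4356), 858990) = Add(-137, -788436, 1134870, -596772, 858990) = 608515)
Mul(Add(-41302, Mul(Add(-73, b), -60)), Add(y, -868)) = Mul(Add(-41302, Mul(Add(-73, -70), -60)), Add(608515, -868)) = Mul(Add(-41302, Mul(-143, -60)), 607647) = Mul(Add(-41302, 8580), 607647) = Mul(-32722, 607647) = -19883425134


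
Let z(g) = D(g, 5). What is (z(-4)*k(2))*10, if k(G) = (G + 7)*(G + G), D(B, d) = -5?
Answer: -1800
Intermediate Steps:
z(g) = -5
k(G) = 2*G*(7 + G) (k(G) = (7 + G)*(2*G) = 2*G*(7 + G))
(z(-4)*k(2))*10 = -10*2*(7 + 2)*10 = -10*2*9*10 = -5*36*10 = -180*10 = -1800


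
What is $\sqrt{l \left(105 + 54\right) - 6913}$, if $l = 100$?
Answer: $\sqrt{8987} \approx 94.8$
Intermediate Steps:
$\sqrt{l \left(105 + 54\right) - 6913} = \sqrt{100 \left(105 + 54\right) - 6913} = \sqrt{100 \cdot 159 - 6913} = \sqrt{15900 - 6913} = \sqrt{8987}$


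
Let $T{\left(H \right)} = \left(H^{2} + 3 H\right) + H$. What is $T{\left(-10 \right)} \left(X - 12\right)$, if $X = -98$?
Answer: $-6600$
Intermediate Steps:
$T{\left(H \right)} = H^{2} + 4 H$
$T{\left(-10 \right)} \left(X - 12\right) = - 10 \left(4 - 10\right) \left(-98 - 12\right) = \left(-10\right) \left(-6\right) \left(-110\right) = 60 \left(-110\right) = -6600$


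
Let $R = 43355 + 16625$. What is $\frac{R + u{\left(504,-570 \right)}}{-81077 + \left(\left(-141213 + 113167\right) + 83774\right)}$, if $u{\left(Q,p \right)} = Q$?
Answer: $- \frac{60484}{25349} \approx -2.3861$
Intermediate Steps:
$R = 59980$
$\frac{R + u{\left(504,-570 \right)}}{-81077 + \left(\left(-141213 + 113167\right) + 83774\right)} = \frac{59980 + 504}{-81077 + \left(\left(-141213 + 113167\right) + 83774\right)} = \frac{60484}{-81077 + \left(-28046 + 83774\right)} = \frac{60484}{-81077 + 55728} = \frac{60484}{-25349} = 60484 \left(- \frac{1}{25349}\right) = - \frac{60484}{25349}$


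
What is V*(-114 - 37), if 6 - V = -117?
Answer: -18573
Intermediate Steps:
V = 123 (V = 6 - 1*(-117) = 6 + 117 = 123)
V*(-114 - 37) = 123*(-114 - 37) = 123*(-151) = -18573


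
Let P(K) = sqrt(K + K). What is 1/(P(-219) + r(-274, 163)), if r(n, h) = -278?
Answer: -139/38861 - I*sqrt(438)/77722 ≈ -0.0035769 - 0.00026927*I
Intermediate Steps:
P(K) = sqrt(2)*sqrt(K) (P(K) = sqrt(2*K) = sqrt(2)*sqrt(K))
1/(P(-219) + r(-274, 163)) = 1/(sqrt(2)*sqrt(-219) - 278) = 1/(sqrt(2)*(I*sqrt(219)) - 278) = 1/(I*sqrt(438) - 278) = 1/(-278 + I*sqrt(438))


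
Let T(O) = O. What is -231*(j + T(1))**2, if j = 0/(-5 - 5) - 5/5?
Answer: 0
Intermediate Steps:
j = -1 (j = 0/(-10) - 5*1/5 = 0*(-1/10) - 1 = 0 - 1 = -1)
-231*(j + T(1))**2 = -231*(-1 + 1)**2 = -231*0**2 = -231*0 = 0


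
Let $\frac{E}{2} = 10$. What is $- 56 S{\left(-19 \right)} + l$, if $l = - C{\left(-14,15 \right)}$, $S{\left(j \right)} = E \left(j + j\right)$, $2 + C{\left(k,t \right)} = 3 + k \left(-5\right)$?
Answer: $42489$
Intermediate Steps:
$E = 20$ ($E = 2 \cdot 10 = 20$)
$C{\left(k,t \right)} = 1 - 5 k$ ($C{\left(k,t \right)} = -2 + \left(3 + k \left(-5\right)\right) = -2 - \left(-3 + 5 k\right) = 1 - 5 k$)
$S{\left(j \right)} = 40 j$ ($S{\left(j \right)} = 20 \left(j + j\right) = 20 \cdot 2 j = 40 j$)
$l = -71$ ($l = - (1 - -70) = - (1 + 70) = \left(-1\right) 71 = -71$)
$- 56 S{\left(-19 \right)} + l = - 56 \cdot 40 \left(-19\right) - 71 = \left(-56\right) \left(-760\right) - 71 = 42560 - 71 = 42489$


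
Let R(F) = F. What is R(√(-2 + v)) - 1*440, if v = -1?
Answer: -440 + I*√3 ≈ -440.0 + 1.732*I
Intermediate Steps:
R(√(-2 + v)) - 1*440 = √(-2 - 1) - 1*440 = √(-3) - 440 = I*√3 - 440 = -440 + I*√3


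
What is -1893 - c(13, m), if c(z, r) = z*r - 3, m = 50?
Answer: -2540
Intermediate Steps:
c(z, r) = -3 + r*z (c(z, r) = r*z - 3 = -3 + r*z)
-1893 - c(13, m) = -1893 - (-3 + 50*13) = -1893 - (-3 + 650) = -1893 - 1*647 = -1893 - 647 = -2540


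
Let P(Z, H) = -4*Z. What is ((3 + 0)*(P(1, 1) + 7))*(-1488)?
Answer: -13392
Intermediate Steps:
((3 + 0)*(P(1, 1) + 7))*(-1488) = ((3 + 0)*(-4*1 + 7))*(-1488) = (3*(-4 + 7))*(-1488) = (3*3)*(-1488) = 9*(-1488) = -13392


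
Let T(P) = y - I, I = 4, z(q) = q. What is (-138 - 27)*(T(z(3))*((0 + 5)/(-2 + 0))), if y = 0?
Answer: -1650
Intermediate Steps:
T(P) = -4 (T(P) = 0 - 1*4 = 0 - 4 = -4)
(-138 - 27)*(T(z(3))*((0 + 5)/(-2 + 0))) = (-138 - 27)*(-4*(0 + 5)/(-2 + 0)) = -(-660)*5/(-2) = -(-660)*5*(-½) = -(-660)*(-5)/2 = -165*10 = -1650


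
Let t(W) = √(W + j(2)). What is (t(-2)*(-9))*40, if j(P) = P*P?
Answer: -360*√2 ≈ -509.12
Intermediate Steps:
j(P) = P²
t(W) = √(4 + W) (t(W) = √(W + 2²) = √(W + 4) = √(4 + W))
(t(-2)*(-9))*40 = (√(4 - 2)*(-9))*40 = (√2*(-9))*40 = -9*√2*40 = -360*√2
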